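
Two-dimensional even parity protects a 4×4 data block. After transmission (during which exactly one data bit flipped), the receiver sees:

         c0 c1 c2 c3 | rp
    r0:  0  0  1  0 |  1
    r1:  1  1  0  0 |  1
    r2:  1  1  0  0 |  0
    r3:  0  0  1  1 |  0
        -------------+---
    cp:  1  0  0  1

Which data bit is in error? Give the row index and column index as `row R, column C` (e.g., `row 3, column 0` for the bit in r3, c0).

Recompute each row's even parity and compare to rp:
  r0: data parity 1, sent rp 1 → ok
  r1: data parity 0, sent rp 1 → mismatch
  r2: data parity 0, sent rp 0 → ok
  r3: data parity 0, sent rp 0 → ok
Recompute each column's even parity and compare to cp:
  c0: data parity 0, sent cp 1 → mismatch
  c1: data parity 0, sent cp 0 → ok
  c2: data parity 0, sent cp 0 → ok
  c3: data parity 1, sent cp 1 → ok
Exactly one row (r1) and one column (c0) fail → the flipped bit is at their intersection.

row 1, column 0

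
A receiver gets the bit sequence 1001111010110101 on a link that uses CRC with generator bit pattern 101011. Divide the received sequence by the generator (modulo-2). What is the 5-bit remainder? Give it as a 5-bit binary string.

00000

Modulo-2 division of 1001111010110101 by 101011:
  pos 0: 100111 XOR 101011 = 001100
  pos 2: 110010 XOR 101011 = 011001
  pos 3: 110011 XOR 101011 = 011000
  pos 4: 110000 XOR 101011 = 011011
  pos 5: 110111 XOR 101011 = 011100
  pos 6: 111001 XOR 101011 = 010010
  pos 7: 100100 XOR 101011 = 001111
  pos 9: 111110 XOR 101011 = 010101
  pos 10: 101011 XOR 101011 = 000000
Remainder = 00000 (zero — the frame passes the CRC check).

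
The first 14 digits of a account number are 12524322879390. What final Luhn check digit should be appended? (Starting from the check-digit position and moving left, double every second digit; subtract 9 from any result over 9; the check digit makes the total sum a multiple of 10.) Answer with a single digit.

Partial digits right→left: 0 9 3 9 7 8 2 2 3 4 2 5 2 1
Double every second digit counting from the check-digit position (so the 1st, 3rd, 5th, ... of the partial from the right).
  doubled (with −9 where >9): 0 6 5 4 6 4 4 → sum 29
  kept as-is: 9 9 8 2 4 5 1 → sum 38
Total = 29 + 38 = 67.
Check digit = (10 − (67 mod 10)) mod 10 = 3.

3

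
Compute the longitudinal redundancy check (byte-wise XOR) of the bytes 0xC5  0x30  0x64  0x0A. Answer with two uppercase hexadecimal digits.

9B

XOR the bytes together:
  start with 0xC5
  0xC5 ⊕ 0x30 = 0xF5
  0xF5 ⊕ 0x64 = 0x91
  0x91 ⊕ 0x0A = 0x9B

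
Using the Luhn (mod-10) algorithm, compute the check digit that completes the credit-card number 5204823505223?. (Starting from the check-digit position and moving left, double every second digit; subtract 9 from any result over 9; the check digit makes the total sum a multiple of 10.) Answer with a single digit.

Partial digits right→left: 3 2 2 5 0 5 3 2 8 4 0 2 5
Double every second digit counting from the check-digit position (so the 1st, 3rd, 5th, ... of the partial from the right).
  doubled (with −9 where >9): 6 4 0 6 7 0 1 → sum 24
  kept as-is: 2 5 5 2 4 2 → sum 20
Total = 24 + 20 = 44.
Check digit = (10 − (44 mod 10)) mod 10 = 6.

6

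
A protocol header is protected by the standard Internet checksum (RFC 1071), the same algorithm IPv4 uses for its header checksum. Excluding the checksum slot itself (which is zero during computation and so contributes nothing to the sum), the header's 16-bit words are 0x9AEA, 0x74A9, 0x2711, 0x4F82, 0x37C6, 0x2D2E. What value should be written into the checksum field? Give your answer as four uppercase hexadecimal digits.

14E4

One's-complement addition (fold any carry out of bit 15 back into bit 0):
  0x9AEA + 0x74A9 = 0x10F93 → wrap carry → 0x0F94
  0x0F94 + 0x2711 = 0x036A5
  0x36A5 + 0x4F82 = 0x08627
  0x8627 + 0x37C6 = 0x0BDED
  0xBDED + 0x2D2E = 0x0EB1B
One's-complement sum = 0xEB1B.
Checksum = ~0xEB1B & 0xFFFF = 0x14E4.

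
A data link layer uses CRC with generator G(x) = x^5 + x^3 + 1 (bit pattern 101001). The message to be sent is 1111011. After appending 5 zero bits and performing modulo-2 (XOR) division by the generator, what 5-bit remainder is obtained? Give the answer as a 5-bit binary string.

Append 5 zeros: 111101100000. Divide by 101001 (XOR where the leading bit is 1):
  pos 0: 111101 XOR 101001 = 010100
  pos 1: 101001 XOR 101001 = 000000
Remainder (last 5 bits) = 00000. This is the CRC / FCS.

00000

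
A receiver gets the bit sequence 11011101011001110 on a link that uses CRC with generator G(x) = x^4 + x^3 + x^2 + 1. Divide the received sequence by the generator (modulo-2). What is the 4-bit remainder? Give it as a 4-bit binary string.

Modulo-2 division of 11011101011001110 by 11101:
  pos 0: 11011 XOR 11101 = 00110
  pos 2: 11010 XOR 11101 = 00111
  pos 4: 11110 XOR 11101 = 00011
  pos 7: 11110 XOR 11101 = 00011
  pos 10: 11011 XOR 11101 = 00110
  pos 12: 11010 XOR 11101 = 00111
Remainder = 0111 (nonzero — an error is detected).

0111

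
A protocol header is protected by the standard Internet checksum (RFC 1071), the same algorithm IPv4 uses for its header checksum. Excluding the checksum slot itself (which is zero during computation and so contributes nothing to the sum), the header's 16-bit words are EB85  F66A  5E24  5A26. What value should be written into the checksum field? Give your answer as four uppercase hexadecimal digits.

One's-complement addition (fold any carry out of bit 15 back into bit 0):
  0xEB85 + 0xF66A = 0x1E1EF → wrap carry → 0xE1F0
  0xE1F0 + 0x5E24 = 0x14014 → wrap carry → 0x4015
  0x4015 + 0x5A26 = 0x09A3B
One's-complement sum = 0x9A3B.
Checksum = ~0x9A3B & 0xFFFF = 0x65C4.

65C4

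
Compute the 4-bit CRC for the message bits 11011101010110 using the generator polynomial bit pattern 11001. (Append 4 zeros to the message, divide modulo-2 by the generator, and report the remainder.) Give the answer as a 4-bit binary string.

Append 4 zeros: 110111010101100000. Divide by 11001 (XOR where the leading bit is 1):
  pos 0: 11011 XOR 11001 = 00010
  pos 3: 10101 XOR 11001 = 01100
  pos 4: 11000 XOR 11001 = 00001
  pos 8: 11011 XOR 11001 = 00010
  pos 11: 10000 XOR 11001 = 01001
  pos 12: 10010 XOR 11001 = 01011
  pos 13: 10110 XOR 11001 = 01111
Remainder (last 4 bits) = 1111. This is the CRC / FCS.

1111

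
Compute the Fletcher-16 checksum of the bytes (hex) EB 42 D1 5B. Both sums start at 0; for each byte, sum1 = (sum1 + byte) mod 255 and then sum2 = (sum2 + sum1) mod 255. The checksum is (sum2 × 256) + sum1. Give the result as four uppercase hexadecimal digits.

755B

Running sums (mod 255):
  after byte 0 (EB): sum1=235, sum2=235
  after byte 1 (42): sum1=46, sum2=26
  after byte 2 (D1): sum1=0, sum2=26
  after byte 3 (5B): sum1=91, sum2=117
Checksum = sum2·256 + sum1 = 117·256 + 91 = 30043 = 0x755B.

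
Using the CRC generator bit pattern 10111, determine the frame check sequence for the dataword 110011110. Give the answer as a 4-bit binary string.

Append 4 zeros: 1100111100000. Divide by 10111 (XOR where the leading bit is 1):
  pos 0: 11001 XOR 10111 = 01110
  pos 1: 11101 XOR 10111 = 01010
  pos 2: 10101 XOR 10111 = 00010
  pos 5: 10100 XOR 10111 = 00011
  pos 8: 11000 XOR 10111 = 01111
Remainder (last 4 bits) = 1111. This is the CRC / FCS.

1111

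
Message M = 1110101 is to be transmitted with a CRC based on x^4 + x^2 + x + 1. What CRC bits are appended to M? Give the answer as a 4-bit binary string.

Append 4 zeros: 11101010000. Divide by 10111 (XOR where the leading bit is 1):
  pos 0: 11101 XOR 10111 = 01010
  pos 1: 10100 XOR 10111 = 00011
  pos 4: 11100 XOR 10111 = 01011
  pos 5: 10110 XOR 10111 = 00001
Remainder (last 4 bits) = 0010. This is the CRC / FCS.

0010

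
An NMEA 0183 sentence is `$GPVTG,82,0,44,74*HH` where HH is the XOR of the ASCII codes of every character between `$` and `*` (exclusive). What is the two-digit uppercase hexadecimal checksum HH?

XOR the ASCII codes of the payload characters:
  'G' = 0x47 → acc = 0x47
  'P' = 0x50 → acc = 0x17
  'V' = 0x56 → acc = 0x41
  'T' = 0x54 → acc = 0x15
  'G' = 0x47 → acc = 0x52
  ',' = 0x2C → acc = 0x7E
  '8' = 0x38 → acc = 0x46
  '2' = 0x32 → acc = 0x74
  ',' = 0x2C → acc = 0x58
  '0' = 0x30 → acc = 0x68
  ',' = 0x2C → acc = 0x44
  '4' = 0x34 → acc = 0x70
  '4' = 0x34 → acc = 0x44
  ',' = 0x2C → acc = 0x68
  '7' = 0x37 → acc = 0x5F
  '4' = 0x34 → acc = 0x6B
Checksum = 0x6B.

6B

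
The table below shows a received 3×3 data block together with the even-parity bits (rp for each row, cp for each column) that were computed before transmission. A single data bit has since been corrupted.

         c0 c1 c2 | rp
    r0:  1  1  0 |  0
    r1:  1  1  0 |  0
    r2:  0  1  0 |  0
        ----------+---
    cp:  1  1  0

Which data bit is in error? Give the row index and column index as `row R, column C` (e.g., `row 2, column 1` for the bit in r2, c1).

row 2, column 0

Recompute each row's even parity and compare to rp:
  r0: data parity 0, sent rp 0 → ok
  r1: data parity 0, sent rp 0 → ok
  r2: data parity 1, sent rp 0 → mismatch
Recompute each column's even parity and compare to cp:
  c0: data parity 0, sent cp 1 → mismatch
  c1: data parity 1, sent cp 1 → ok
  c2: data parity 0, sent cp 0 → ok
Exactly one row (r2) and one column (c0) fail → the flipped bit is at their intersection.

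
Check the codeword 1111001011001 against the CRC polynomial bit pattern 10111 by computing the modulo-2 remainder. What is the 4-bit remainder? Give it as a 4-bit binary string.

0000

Modulo-2 division of 1111001011001 by 10111:
  pos 0: 11110 XOR 10111 = 01001
  pos 1: 10010 XOR 10111 = 00101
  pos 3: 10110 XOR 10111 = 00001
  pos 7: 11100 XOR 10111 = 01011
  pos 8: 10111 XOR 10111 = 00000
Remainder = 0000 (zero — the frame passes the CRC check).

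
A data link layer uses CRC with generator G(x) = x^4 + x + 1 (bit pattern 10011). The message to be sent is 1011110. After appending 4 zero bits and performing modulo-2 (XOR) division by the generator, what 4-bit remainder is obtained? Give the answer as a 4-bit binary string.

0011

Append 4 zeros: 10111100000. Divide by 10011 (XOR where the leading bit is 1):
  pos 0: 10111 XOR 10011 = 00100
  pos 2: 10010 XOR 10011 = 00001
  pos 6: 10000 XOR 10011 = 00011
Remainder (last 4 bits) = 0011. This is the CRC / FCS.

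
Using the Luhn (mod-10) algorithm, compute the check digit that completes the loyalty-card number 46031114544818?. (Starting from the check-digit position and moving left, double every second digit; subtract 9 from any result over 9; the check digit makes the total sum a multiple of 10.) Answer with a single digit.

Partial digits right→left: 8 1 8 4 4 5 4 1 1 1 3 0 6 4
Double every second digit counting from the check-digit position (so the 1st, 3rd, 5th, ... of the partial from the right).
  doubled (with −9 where >9): 7 7 8 8 2 6 3 → sum 41
  kept as-is: 1 4 5 1 1 0 4 → sum 16
Total = 41 + 16 = 57.
Check digit = (10 − (57 mod 10)) mod 10 = 3.

3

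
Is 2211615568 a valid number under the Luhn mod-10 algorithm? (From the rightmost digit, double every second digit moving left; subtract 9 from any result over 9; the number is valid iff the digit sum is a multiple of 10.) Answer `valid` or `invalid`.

From the right, keep odd positions and double even positions (subtract 9 from any doubled value over 9):
  doubled (positions 2,4,...): 3 1 3 2 4 → sum 13
  kept (positions 1,3,...): 8 5 1 1 2 → sum 17
Total = 30.
30 mod 10 = 0, so the number is valid.

valid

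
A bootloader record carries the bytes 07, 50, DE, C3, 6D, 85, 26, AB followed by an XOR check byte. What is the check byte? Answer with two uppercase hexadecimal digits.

2F

XOR the bytes together:
  start with 0x07
  0x07 ⊕ 0x50 = 0x57
  0x57 ⊕ 0xDE = 0x89
  0x89 ⊕ 0xC3 = 0x4A
  0x4A ⊕ 0x6D = 0x27
  0x27 ⊕ 0x85 = 0xA2
  0xA2 ⊕ 0x26 = 0x84
  0x84 ⊕ 0xAB = 0x2F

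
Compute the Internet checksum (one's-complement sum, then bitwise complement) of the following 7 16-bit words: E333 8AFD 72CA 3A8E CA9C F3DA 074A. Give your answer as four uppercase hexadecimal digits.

One's-complement addition (fold any carry out of bit 15 back into bit 0):
  0xE333 + 0x8AFD = 0x16E30 → wrap carry → 0x6E31
  0x6E31 + 0x72CA = 0x0E0FB
  0xE0FB + 0x3A8E = 0x11B89 → wrap carry → 0x1B8A
  0x1B8A + 0xCA9C = 0x0E626
  0xE626 + 0xF3DA = 0x1DA00 → wrap carry → 0xDA01
  0xDA01 + 0x074A = 0x0E14B
One's-complement sum = 0xE14B.
Checksum = ~0xE14B & 0xFFFF = 0x1EB4.

1EB4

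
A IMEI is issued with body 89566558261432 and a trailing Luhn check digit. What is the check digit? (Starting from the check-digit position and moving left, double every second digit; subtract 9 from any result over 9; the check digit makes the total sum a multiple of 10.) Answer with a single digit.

5

Partial digits right→left: 2 3 4 1 6 2 8 5 5 6 6 5 9 8
Double every second digit counting from the check-digit position (so the 1st, 3rd, 5th, ... of the partial from the right).
  doubled (with −9 where >9): 4 8 3 7 1 3 9 → sum 35
  kept as-is: 3 1 2 5 6 5 8 → sum 30
Total = 35 + 30 = 65.
Check digit = (10 − (65 mod 10)) mod 10 = 5.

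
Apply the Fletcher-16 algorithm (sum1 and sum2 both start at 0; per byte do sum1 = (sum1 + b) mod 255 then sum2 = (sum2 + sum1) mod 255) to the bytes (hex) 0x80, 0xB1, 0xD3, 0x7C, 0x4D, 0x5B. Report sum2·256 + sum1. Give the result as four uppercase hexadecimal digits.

362B

Running sums (mod 255):
  after byte 0 (0x80): sum1=128, sum2=128
  after byte 1 (0xB1): sum1=50, sum2=178
  after byte 2 (0xD3): sum1=6, sum2=184
  after byte 3 (0x7C): sum1=130, sum2=59
  after byte 4 (0x4D): sum1=207, sum2=11
  after byte 5 (0x5B): sum1=43, sum2=54
Checksum = sum2·256 + sum1 = 54·256 + 43 = 13867 = 0x362B.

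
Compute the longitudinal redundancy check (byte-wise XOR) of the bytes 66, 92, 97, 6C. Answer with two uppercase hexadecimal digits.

XOR the bytes together:
  start with 0x66
  0x66 ⊕ 0x92 = 0xF4
  0xF4 ⊕ 0x97 = 0x63
  0x63 ⊕ 0x6C = 0x0F

0F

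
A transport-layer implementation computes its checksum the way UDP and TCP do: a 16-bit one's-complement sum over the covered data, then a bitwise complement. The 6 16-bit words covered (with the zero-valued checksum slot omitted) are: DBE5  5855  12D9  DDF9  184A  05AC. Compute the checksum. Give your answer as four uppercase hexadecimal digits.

BCFB

One's-complement addition (fold any carry out of bit 15 back into bit 0):
  0xDBE5 + 0x5855 = 0x1343A → wrap carry → 0x343B
  0x343B + 0x12D9 = 0x04714
  0x4714 + 0xDDF9 = 0x1250D → wrap carry → 0x250E
  0x250E + 0x184A = 0x03D58
  0x3D58 + 0x05AC = 0x04304
One's-complement sum = 0x4304.
Checksum = ~0x4304 & 0xFFFF = 0xBCFB.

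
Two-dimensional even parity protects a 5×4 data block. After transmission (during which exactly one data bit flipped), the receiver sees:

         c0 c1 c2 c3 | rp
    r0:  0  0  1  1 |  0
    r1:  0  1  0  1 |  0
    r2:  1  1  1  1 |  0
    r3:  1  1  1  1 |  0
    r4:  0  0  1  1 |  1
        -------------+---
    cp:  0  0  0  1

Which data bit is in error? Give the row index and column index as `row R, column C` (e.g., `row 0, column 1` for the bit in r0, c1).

row 4, column 1

Recompute each row's even parity and compare to rp:
  r0: data parity 0, sent rp 0 → ok
  r1: data parity 0, sent rp 0 → ok
  r2: data parity 0, sent rp 0 → ok
  r3: data parity 0, sent rp 0 → ok
  r4: data parity 0, sent rp 1 → mismatch
Recompute each column's even parity and compare to cp:
  c0: data parity 0, sent cp 0 → ok
  c1: data parity 1, sent cp 0 → mismatch
  c2: data parity 0, sent cp 0 → ok
  c3: data parity 1, sent cp 1 → ok
Exactly one row (r4) and one column (c1) fail → the flipped bit is at their intersection.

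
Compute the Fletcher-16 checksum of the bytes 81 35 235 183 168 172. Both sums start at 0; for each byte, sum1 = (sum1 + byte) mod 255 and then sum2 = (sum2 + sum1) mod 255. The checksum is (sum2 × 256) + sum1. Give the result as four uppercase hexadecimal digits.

6C6D

Running sums (mod 255):
  after byte 0 (81): sum1=81, sum2=81
  after byte 1 (35): sum1=116, sum2=197
  after byte 2 (235): sum1=96, sum2=38
  after byte 3 (183): sum1=24, sum2=62
  after byte 4 (168): sum1=192, sum2=254
  after byte 5 (172): sum1=109, sum2=108
Checksum = sum2·256 + sum1 = 108·256 + 109 = 27757 = 0x6C6D.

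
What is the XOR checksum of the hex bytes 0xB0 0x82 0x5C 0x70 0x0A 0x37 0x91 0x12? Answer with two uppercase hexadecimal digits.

A0

XOR the bytes together:
  start with 0xB0
  0xB0 ⊕ 0x82 = 0x32
  0x32 ⊕ 0x5C = 0x6E
  0x6E ⊕ 0x70 = 0x1E
  0x1E ⊕ 0x0A = 0x14
  0x14 ⊕ 0x37 = 0x23
  0x23 ⊕ 0x91 = 0xB2
  0xB2 ⊕ 0x12 = 0xA0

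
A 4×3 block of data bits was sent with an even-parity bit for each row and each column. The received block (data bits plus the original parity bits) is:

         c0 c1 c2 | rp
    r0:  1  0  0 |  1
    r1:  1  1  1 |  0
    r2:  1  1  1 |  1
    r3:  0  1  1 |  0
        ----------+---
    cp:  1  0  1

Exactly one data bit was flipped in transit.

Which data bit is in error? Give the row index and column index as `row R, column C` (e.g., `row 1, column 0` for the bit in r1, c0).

Recompute each row's even parity and compare to rp:
  r0: data parity 1, sent rp 1 → ok
  r1: data parity 1, sent rp 0 → mismatch
  r2: data parity 1, sent rp 1 → ok
  r3: data parity 0, sent rp 0 → ok
Recompute each column's even parity and compare to cp:
  c0: data parity 1, sent cp 1 → ok
  c1: data parity 1, sent cp 0 → mismatch
  c2: data parity 1, sent cp 1 → ok
Exactly one row (r1) and one column (c1) fail → the flipped bit is at their intersection.

row 1, column 1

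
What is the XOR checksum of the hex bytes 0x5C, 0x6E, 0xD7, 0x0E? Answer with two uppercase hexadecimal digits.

XOR the bytes together:
  start with 0x5C
  0x5C ⊕ 0x6E = 0x32
  0x32 ⊕ 0xD7 = 0xE5
  0xE5 ⊕ 0x0E = 0xEB

EB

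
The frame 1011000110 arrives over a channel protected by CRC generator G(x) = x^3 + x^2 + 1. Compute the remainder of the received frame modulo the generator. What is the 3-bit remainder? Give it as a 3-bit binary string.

101

Modulo-2 division of 1011000110 by 1101:
  pos 0: 1011 XOR 1101 = 0110
  pos 1: 1100 XOR 1101 = 0001
  pos 4: 1001 XOR 1101 = 0100
  pos 5: 1001 XOR 1101 = 0100
  pos 6: 1000 XOR 1101 = 0101
Remainder = 101 (nonzero — an error is detected).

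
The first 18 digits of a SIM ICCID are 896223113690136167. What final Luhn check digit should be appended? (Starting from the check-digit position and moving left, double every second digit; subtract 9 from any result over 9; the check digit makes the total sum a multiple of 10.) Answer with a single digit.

1

Partial digits right→left: 7 6 1 6 3 1 0 9 6 3 1 1 3 2 2 6 9 8
Double every second digit counting from the check-digit position (so the 1st, 3rd, 5th, ... of the partial from the right).
  doubled (with −9 where >9): 5 2 6 0 3 2 6 4 9 → sum 37
  kept as-is: 6 6 1 9 3 1 2 6 8 → sum 42
Total = 37 + 42 = 79.
Check digit = (10 − (79 mod 10)) mod 10 = 1.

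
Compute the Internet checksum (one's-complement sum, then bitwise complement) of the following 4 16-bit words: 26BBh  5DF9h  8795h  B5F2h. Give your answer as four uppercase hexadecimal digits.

One's-complement addition (fold any carry out of bit 15 back into bit 0):
  0x26BB + 0x5DF9 = 0x084B4
  0x84B4 + 0x8795 = 0x10C49 → wrap carry → 0x0C4A
  0x0C4A + 0xB5F2 = 0x0C23C
One's-complement sum = 0xC23C.
Checksum = ~0xC23C & 0xFFFF = 0x3DC3.

3DC3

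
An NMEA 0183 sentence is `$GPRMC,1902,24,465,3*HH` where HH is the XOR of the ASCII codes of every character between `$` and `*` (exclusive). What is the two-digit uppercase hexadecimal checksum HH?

43

XOR the ASCII codes of the payload characters:
  'G' = 0x47 → acc = 0x47
  'P' = 0x50 → acc = 0x17
  'R' = 0x52 → acc = 0x45
  'M' = 0x4D → acc = 0x08
  'C' = 0x43 → acc = 0x4B
  ',' = 0x2C → acc = 0x67
  '1' = 0x31 → acc = 0x56
  '9' = 0x39 → acc = 0x6F
  '0' = 0x30 → acc = 0x5F
  '2' = 0x32 → acc = 0x6D
  ',' = 0x2C → acc = 0x41
  '2' = 0x32 → acc = 0x73
  '4' = 0x34 → acc = 0x47
  ',' = 0x2C → acc = 0x6B
  '4' = 0x34 → acc = 0x5F
  '6' = 0x36 → acc = 0x69
  '5' = 0x35 → acc = 0x5C
  ',' = 0x2C → acc = 0x70
  '3' = 0x33 → acc = 0x43
Checksum = 0x43.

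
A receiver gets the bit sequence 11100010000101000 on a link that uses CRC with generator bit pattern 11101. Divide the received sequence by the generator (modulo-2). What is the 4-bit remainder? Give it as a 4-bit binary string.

0000

Modulo-2 division of 11100010000101000 by 11101:
  pos 0: 11100 XOR 11101 = 00001
  pos 4: 10100 XOR 11101 = 01001
  pos 5: 10010 XOR 11101 = 01111
  pos 6: 11110 XOR 11101 = 00011
  pos 9: 11101 XOR 11101 = 00000
Remainder = 0000 (zero — the frame passes the CRC check).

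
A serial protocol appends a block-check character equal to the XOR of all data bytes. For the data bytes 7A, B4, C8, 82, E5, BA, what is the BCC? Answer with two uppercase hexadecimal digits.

XOR the bytes together:
  start with 0x7A
  0x7A ⊕ 0xB4 = 0xCE
  0xCE ⊕ 0xC8 = 0x06
  0x06 ⊕ 0x82 = 0x84
  0x84 ⊕ 0xE5 = 0x61
  0x61 ⊕ 0xBA = 0xDB

DB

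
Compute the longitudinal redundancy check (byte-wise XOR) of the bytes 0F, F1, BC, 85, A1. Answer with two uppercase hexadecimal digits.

XOR the bytes together:
  start with 0x0F
  0x0F ⊕ 0xF1 = 0xFE
  0xFE ⊕ 0xBC = 0x42
  0x42 ⊕ 0x85 = 0xC7
  0xC7 ⊕ 0xA1 = 0x66

66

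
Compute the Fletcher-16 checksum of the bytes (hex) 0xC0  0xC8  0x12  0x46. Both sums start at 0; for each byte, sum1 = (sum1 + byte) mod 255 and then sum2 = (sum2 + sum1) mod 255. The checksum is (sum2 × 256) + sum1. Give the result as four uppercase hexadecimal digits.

Running sums (mod 255):
  after byte 0 (0xC0): sum1=192, sum2=192
  after byte 1 (0xC8): sum1=137, sum2=74
  after byte 2 (0x12): sum1=155, sum2=229
  after byte 3 (0x46): sum1=225, sum2=199
Checksum = sum2·256 + sum1 = 199·256 + 225 = 51169 = 0xC7E1.

C7E1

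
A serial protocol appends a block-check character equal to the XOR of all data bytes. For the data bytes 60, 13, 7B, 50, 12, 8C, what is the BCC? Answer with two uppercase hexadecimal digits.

XOR the bytes together:
  start with 0x60
  0x60 ⊕ 0x13 = 0x73
  0x73 ⊕ 0x7B = 0x08
  0x08 ⊕ 0x50 = 0x58
  0x58 ⊕ 0x12 = 0x4A
  0x4A ⊕ 0x8C = 0xC6

C6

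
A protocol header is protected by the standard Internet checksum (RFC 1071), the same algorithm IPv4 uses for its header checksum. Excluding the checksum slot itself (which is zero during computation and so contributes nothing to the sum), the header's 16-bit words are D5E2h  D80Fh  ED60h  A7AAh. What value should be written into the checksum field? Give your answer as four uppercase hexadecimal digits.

One's-complement addition (fold any carry out of bit 15 back into bit 0):
  0xD5E2 + 0xD80F = 0x1ADF1 → wrap carry → 0xADF2
  0xADF2 + 0xED60 = 0x19B52 → wrap carry → 0x9B53
  0x9B53 + 0xA7AA = 0x142FD → wrap carry → 0x42FE
One's-complement sum = 0x42FE.
Checksum = ~0x42FE & 0xFFFF = 0xBD01.

BD01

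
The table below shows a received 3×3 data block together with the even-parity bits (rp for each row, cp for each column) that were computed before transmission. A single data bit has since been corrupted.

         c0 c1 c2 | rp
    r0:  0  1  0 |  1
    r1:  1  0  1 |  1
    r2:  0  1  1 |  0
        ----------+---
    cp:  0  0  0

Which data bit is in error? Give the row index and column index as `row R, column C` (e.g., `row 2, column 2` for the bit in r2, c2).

row 1, column 0

Recompute each row's even parity and compare to rp:
  r0: data parity 1, sent rp 1 → ok
  r1: data parity 0, sent rp 1 → mismatch
  r2: data parity 0, sent rp 0 → ok
Recompute each column's even parity and compare to cp:
  c0: data parity 1, sent cp 0 → mismatch
  c1: data parity 0, sent cp 0 → ok
  c2: data parity 0, sent cp 0 → ok
Exactly one row (r1) and one column (c0) fail → the flipped bit is at their intersection.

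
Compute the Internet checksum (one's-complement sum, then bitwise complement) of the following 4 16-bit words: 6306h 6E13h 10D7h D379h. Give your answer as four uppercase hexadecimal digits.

4A95

One's-complement addition (fold any carry out of bit 15 back into bit 0):
  0x6306 + 0x6E13 = 0x0D119
  0xD119 + 0x10D7 = 0x0E1F0
  0xE1F0 + 0xD379 = 0x1B569 → wrap carry → 0xB56A
One's-complement sum = 0xB56A.
Checksum = ~0xB56A & 0xFFFF = 0x4A95.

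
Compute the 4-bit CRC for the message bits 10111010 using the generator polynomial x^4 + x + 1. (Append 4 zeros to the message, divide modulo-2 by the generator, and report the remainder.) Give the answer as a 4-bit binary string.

1100

Append 4 zeros: 101110100000. Divide by 10011 (XOR where the leading bit is 1):
  pos 0: 10111 XOR 10011 = 00100
  pos 2: 10001 XOR 10011 = 00010
  pos 5: 10000 XOR 10011 = 00011
Remainder (last 4 bits) = 1100. This is the CRC / FCS.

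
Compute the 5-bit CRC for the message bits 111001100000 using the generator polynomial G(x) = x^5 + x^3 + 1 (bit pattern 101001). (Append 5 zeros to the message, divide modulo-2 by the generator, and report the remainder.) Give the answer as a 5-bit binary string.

Append 5 zeros: 11100110000000000. Divide by 101001 (XOR where the leading bit is 1):
  pos 0: 111001 XOR 101001 = 010000
  pos 1: 100001 XOR 101001 = 001000
  pos 3: 100000 XOR 101001 = 001001
  pos 5: 100100 XOR 101001 = 001101
  pos 7: 110100 XOR 101001 = 011101
  pos 8: 111010 XOR 101001 = 010011
  pos 9: 100110 XOR 101001 = 001111
  pos 11: 111100 XOR 101001 = 010101
Remainder (last 5 bits) = 10101. This is the CRC / FCS.

10101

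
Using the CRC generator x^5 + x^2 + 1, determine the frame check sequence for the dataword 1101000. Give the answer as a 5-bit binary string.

11011

Append 5 zeros: 110100000000. Divide by 100101 (XOR where the leading bit is 1):
  pos 0: 110100 XOR 100101 = 010001
  pos 1: 100010 XOR 100101 = 000111
  pos 4: 111000 XOR 100101 = 011101
  pos 5: 111010 XOR 100101 = 011111
  pos 6: 111110 XOR 100101 = 011011
Remainder (last 5 bits) = 11011. This is the CRC / FCS.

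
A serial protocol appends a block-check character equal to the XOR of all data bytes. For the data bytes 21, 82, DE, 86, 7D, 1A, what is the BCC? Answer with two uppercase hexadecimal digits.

9C

XOR the bytes together:
  start with 0x21
  0x21 ⊕ 0x82 = 0xA3
  0xA3 ⊕ 0xDE = 0x7D
  0x7D ⊕ 0x86 = 0xFB
  0xFB ⊕ 0x7D = 0x86
  0x86 ⊕ 0x1A = 0x9C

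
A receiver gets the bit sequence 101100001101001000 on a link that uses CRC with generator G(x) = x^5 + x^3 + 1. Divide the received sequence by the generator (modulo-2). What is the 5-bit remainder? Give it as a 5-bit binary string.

00000

Modulo-2 division of 101100001101001000 by 101001:
  pos 0: 101100 XOR 101001 = 000101
  pos 3: 101001 XOR 101001 = 000000
  pos 9: 101001 XOR 101001 = 000000
Remainder = 00000 (zero — the frame passes the CRC check).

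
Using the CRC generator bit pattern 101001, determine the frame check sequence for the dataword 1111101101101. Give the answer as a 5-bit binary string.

Append 5 zeros: 111110110110100000. Divide by 101001 (XOR where the leading bit is 1):
  pos 0: 111110 XOR 101001 = 010111
  pos 1: 101111 XOR 101001 = 000110
  pos 4: 110101 XOR 101001 = 011100
  pos 5: 111001 XOR 101001 = 010000
  pos 6: 100000 XOR 101001 = 001001
  pos 8: 100110 XOR 101001 = 001111
  pos 10: 111100 XOR 101001 = 010101
  pos 11: 101010 XOR 101001 = 000011
Remainder (last 5 bits) = 00110. This is the CRC / FCS.

00110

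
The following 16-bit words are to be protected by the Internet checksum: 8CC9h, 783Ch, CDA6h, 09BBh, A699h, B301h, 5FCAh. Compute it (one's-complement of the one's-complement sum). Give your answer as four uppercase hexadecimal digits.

6A32

One's-complement addition (fold any carry out of bit 15 back into bit 0):
  0x8CC9 + 0x783C = 0x10505 → wrap carry → 0x0506
  0x0506 + 0xCDA6 = 0x0D2AC
  0xD2AC + 0x09BB = 0x0DC67
  0xDC67 + 0xA699 = 0x18300 → wrap carry → 0x8301
  0x8301 + 0xB301 = 0x13602 → wrap carry → 0x3603
  0x3603 + 0x5FCA = 0x095CD
One's-complement sum = 0x95CD.
Checksum = ~0x95CD & 0xFFFF = 0x6A32.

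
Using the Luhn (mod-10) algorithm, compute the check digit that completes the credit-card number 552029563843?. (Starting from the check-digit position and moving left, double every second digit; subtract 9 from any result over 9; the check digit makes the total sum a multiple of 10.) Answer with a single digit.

3

Partial digits right→left: 3 4 8 3 6 5 9 2 0 2 5 5
Double every second digit counting from the check-digit position (so the 1st, 3rd, 5th, ... of the partial from the right).
  doubled (with −9 where >9): 6 7 3 9 0 1 → sum 26
  kept as-is: 4 3 5 2 2 5 → sum 21
Total = 26 + 21 = 47.
Check digit = (10 − (47 mod 10)) mod 10 = 3.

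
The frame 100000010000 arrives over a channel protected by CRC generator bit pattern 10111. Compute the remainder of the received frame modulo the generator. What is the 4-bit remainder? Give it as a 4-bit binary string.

0000

Modulo-2 division of 100000010000 by 10111:
  pos 0: 10000 XOR 10111 = 00111
  pos 2: 11100 XOR 10111 = 01011
  pos 3: 10111 XOR 10111 = 00000
Remainder = 0000 (zero — the frame passes the CRC check).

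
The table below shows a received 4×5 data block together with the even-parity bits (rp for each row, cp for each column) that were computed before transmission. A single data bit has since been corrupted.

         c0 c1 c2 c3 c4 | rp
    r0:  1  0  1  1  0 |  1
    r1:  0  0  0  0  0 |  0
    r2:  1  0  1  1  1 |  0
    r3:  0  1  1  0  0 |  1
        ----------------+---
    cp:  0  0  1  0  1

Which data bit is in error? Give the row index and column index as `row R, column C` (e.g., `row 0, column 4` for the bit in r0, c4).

row 3, column 1

Recompute each row's even parity and compare to rp:
  r0: data parity 1, sent rp 1 → ok
  r1: data parity 0, sent rp 0 → ok
  r2: data parity 0, sent rp 0 → ok
  r3: data parity 0, sent rp 1 → mismatch
Recompute each column's even parity and compare to cp:
  c0: data parity 0, sent cp 0 → ok
  c1: data parity 1, sent cp 0 → mismatch
  c2: data parity 1, sent cp 1 → ok
  c3: data parity 0, sent cp 0 → ok
  c4: data parity 1, sent cp 1 → ok
Exactly one row (r3) and one column (c1) fail → the flipped bit is at their intersection.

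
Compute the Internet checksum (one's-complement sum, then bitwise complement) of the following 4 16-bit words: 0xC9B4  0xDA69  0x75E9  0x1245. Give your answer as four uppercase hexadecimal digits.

D3B2

One's-complement addition (fold any carry out of bit 15 back into bit 0):
  0xC9B4 + 0xDA69 = 0x1A41D → wrap carry → 0xA41E
  0xA41E + 0x75E9 = 0x11A07 → wrap carry → 0x1A08
  0x1A08 + 0x1245 = 0x02C4D
One's-complement sum = 0x2C4D.
Checksum = ~0x2C4D & 0xFFFF = 0xD3B2.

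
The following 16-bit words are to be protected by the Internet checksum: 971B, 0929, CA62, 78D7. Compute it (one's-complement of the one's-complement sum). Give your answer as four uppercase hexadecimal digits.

1C81

One's-complement addition (fold any carry out of bit 15 back into bit 0):
  0x971B + 0x0929 = 0x0A044
  0xA044 + 0xCA62 = 0x16AA6 → wrap carry → 0x6AA7
  0x6AA7 + 0x78D7 = 0x0E37E
One's-complement sum = 0xE37E.
Checksum = ~0xE37E & 0xFFFF = 0x1C81.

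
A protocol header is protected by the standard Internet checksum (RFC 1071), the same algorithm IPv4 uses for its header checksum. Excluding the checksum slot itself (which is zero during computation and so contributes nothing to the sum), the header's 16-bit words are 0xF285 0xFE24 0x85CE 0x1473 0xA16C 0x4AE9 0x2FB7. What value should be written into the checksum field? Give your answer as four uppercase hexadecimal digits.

One's-complement addition (fold any carry out of bit 15 back into bit 0):
  0xF285 + 0xFE24 = 0x1F0A9 → wrap carry → 0xF0AA
  0xF0AA + 0x85CE = 0x17678 → wrap carry → 0x7679
  0x7679 + 0x1473 = 0x08AEC
  0x8AEC + 0xA16C = 0x12C58 → wrap carry → 0x2C59
  0x2C59 + 0x4AE9 = 0x07742
  0x7742 + 0x2FB7 = 0x0A6F9
One's-complement sum = 0xA6F9.
Checksum = ~0xA6F9 & 0xFFFF = 0x5906.

5906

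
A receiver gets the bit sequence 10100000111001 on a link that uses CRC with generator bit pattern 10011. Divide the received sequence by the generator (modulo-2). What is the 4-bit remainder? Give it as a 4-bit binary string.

Modulo-2 division of 10100000111001 by 10011:
  pos 0: 10100 XOR 10011 = 00111
  pos 2: 11100 XOR 10011 = 01111
  pos 3: 11110 XOR 10011 = 01101
  pos 4: 11011 XOR 10011 = 01000
  pos 5: 10001 XOR 10011 = 00010
  pos 8: 10100 XOR 10011 = 00111
Remainder = 1111 (nonzero — an error is detected).

1111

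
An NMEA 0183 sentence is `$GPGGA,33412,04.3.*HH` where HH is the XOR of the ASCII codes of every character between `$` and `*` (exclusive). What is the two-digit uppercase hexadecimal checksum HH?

XOR the ASCII codes of the payload characters:
  'G' = 0x47 → acc = 0x47
  'P' = 0x50 → acc = 0x17
  'G' = 0x47 → acc = 0x50
  'G' = 0x47 → acc = 0x17
  'A' = 0x41 → acc = 0x56
  ',' = 0x2C → acc = 0x7A
  '3' = 0x33 → acc = 0x49
  '3' = 0x33 → acc = 0x7A
  '4' = 0x34 → acc = 0x4E
  '1' = 0x31 → acc = 0x7F
  '2' = 0x32 → acc = 0x4D
  ',' = 0x2C → acc = 0x61
  '0' = 0x30 → acc = 0x51
  '4' = 0x34 → acc = 0x65
  '.' = 0x2E → acc = 0x4B
  '3' = 0x33 → acc = 0x78
  '.' = 0x2E → acc = 0x56
Checksum = 0x56.

56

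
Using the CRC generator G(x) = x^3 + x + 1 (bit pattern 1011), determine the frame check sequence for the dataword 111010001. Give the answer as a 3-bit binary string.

Append 3 zeros: 111010001000. Divide by 1011 (XOR where the leading bit is 1):
  pos 0: 1110 XOR 1011 = 0101
  pos 1: 1011 XOR 1011 = 0000
  pos 8: 1000 XOR 1011 = 0011
Remainder (last 3 bits) = 011. This is the CRC / FCS.

011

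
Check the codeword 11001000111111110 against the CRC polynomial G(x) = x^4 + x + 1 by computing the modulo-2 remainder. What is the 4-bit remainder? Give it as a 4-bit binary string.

0101

Modulo-2 division of 11001000111111110 by 10011:
  pos 0: 11001 XOR 10011 = 01010
  pos 1: 10100 XOR 10011 = 00111
  pos 3: 11100 XOR 10011 = 01111
  pos 4: 11111 XOR 10011 = 01100
  pos 5: 11001 XOR 10011 = 01010
  pos 6: 10101 XOR 10011 = 00110
  pos 8: 11011 XOR 10011 = 01000
  pos 9: 10001 XOR 10011 = 00010
  pos 12: 10110 XOR 10011 = 00101
Remainder = 0101 (nonzero — an error is detected).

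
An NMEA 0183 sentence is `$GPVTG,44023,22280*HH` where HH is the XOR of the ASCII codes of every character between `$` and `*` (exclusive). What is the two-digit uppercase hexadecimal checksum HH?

XOR the ASCII codes of the payload characters:
  'G' = 0x47 → acc = 0x47
  'P' = 0x50 → acc = 0x17
  'V' = 0x56 → acc = 0x41
  'T' = 0x54 → acc = 0x15
  'G' = 0x47 → acc = 0x52
  ',' = 0x2C → acc = 0x7E
  '4' = 0x34 → acc = 0x4A
  '4' = 0x34 → acc = 0x7E
  '0' = 0x30 → acc = 0x4E
  '2' = 0x32 → acc = 0x7C
  '3' = 0x33 → acc = 0x4F
  ',' = 0x2C → acc = 0x63
  '2' = 0x32 → acc = 0x51
  '2' = 0x32 → acc = 0x63
  '2' = 0x32 → acc = 0x51
  '8' = 0x38 → acc = 0x69
  '0' = 0x30 → acc = 0x59
Checksum = 0x59.

59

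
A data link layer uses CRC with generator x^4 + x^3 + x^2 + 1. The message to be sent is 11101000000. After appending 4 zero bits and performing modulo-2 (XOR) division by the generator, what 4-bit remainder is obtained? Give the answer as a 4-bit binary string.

Append 4 zeros: 111010000000000. Divide by 11101 (XOR where the leading bit is 1):
  pos 0: 11101 XOR 11101 = 00000
Remainder (last 4 bits) = 0000. This is the CRC / FCS.

0000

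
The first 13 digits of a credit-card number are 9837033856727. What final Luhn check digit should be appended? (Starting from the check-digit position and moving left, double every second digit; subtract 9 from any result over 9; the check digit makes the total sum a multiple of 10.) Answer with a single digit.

Partial digits right→left: 7 2 7 6 5 8 3 3 0 7 3 8 9
Double every second digit counting from the check-digit position (so the 1st, 3rd, 5th, ... of the partial from the right).
  doubled (with −9 where >9): 5 5 1 6 0 6 9 → sum 32
  kept as-is: 2 6 8 3 7 8 → sum 34
Total = 32 + 34 = 66.
Check digit = (10 − (66 mod 10)) mod 10 = 4.

4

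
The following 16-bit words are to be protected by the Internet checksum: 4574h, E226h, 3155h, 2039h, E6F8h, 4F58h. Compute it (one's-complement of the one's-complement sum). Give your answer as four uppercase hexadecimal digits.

One's-complement addition (fold any carry out of bit 15 back into bit 0):
  0x4574 + 0xE226 = 0x1279A → wrap carry → 0x279B
  0x279B + 0x3155 = 0x058F0
  0x58F0 + 0x2039 = 0x07929
  0x7929 + 0xE6F8 = 0x16021 → wrap carry → 0x6022
  0x6022 + 0x4F58 = 0x0AF7A
One's-complement sum = 0xAF7A.
Checksum = ~0xAF7A & 0xFFFF = 0x5085.

5085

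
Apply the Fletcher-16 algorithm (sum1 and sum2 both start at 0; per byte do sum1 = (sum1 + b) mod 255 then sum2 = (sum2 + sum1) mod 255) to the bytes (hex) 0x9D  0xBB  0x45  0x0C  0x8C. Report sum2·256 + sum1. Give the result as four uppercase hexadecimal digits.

7737

Running sums (mod 255):
  after byte 0 (0x9D): sum1=157, sum2=157
  after byte 1 (0xBB): sum1=89, sum2=246
  after byte 2 (0x45): sum1=158, sum2=149
  after byte 3 (0x0C): sum1=170, sum2=64
  after byte 4 (0x8C): sum1=55, sum2=119
Checksum = sum2·256 + sum1 = 119·256 + 55 = 30519 = 0x7737.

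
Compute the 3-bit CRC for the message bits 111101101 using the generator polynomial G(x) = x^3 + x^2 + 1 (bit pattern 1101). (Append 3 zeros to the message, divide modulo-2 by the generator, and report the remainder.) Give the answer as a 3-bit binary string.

100

Append 3 zeros: 111101101000. Divide by 1101 (XOR where the leading bit is 1):
  pos 0: 1111 XOR 1101 = 0010
  pos 2: 1001 XOR 1101 = 0100
  pos 3: 1001 XOR 1101 = 0100
  pos 4: 1000 XOR 1101 = 0101
  pos 5: 1011 XOR 1101 = 0110
  pos 6: 1100 XOR 1101 = 0001
Remainder (last 3 bits) = 100. This is the CRC / FCS.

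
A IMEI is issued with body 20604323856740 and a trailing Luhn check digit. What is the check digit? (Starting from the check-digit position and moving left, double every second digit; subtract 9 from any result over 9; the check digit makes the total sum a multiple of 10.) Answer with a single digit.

0

Partial digits right→left: 0 4 7 6 5 8 3 2 3 4 0 6 0 2
Double every second digit counting from the check-digit position (so the 1st, 3rd, 5th, ... of the partial from the right).
  doubled (with −9 where >9): 0 5 1 6 6 0 0 → sum 18
  kept as-is: 4 6 8 2 4 6 2 → sum 32
Total = 18 + 32 = 50.
Check digit = (10 − (50 mod 10)) mod 10 = 0.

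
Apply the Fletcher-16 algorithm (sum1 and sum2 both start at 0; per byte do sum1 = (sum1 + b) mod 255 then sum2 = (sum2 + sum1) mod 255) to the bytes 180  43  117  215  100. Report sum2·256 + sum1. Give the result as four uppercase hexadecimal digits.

Running sums (mod 255):
  after byte 0 (180): sum1=180, sum2=180
  after byte 1 (43): sum1=223, sum2=148
  after byte 2 (117): sum1=85, sum2=233
  after byte 3 (215): sum1=45, sum2=23
  after byte 4 (100): sum1=145, sum2=168
Checksum = sum2·256 + sum1 = 168·256 + 145 = 43153 = 0xA891.

A891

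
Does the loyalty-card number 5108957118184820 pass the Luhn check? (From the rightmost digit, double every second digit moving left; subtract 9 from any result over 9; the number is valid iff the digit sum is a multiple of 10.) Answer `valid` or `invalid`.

valid

From the right, keep odd positions and double even positions (subtract 9 from any doubled value over 9):
  doubled (positions 2,4,...): 4 8 2 2 5 9 0 1 → sum 31
  kept (positions 1,3,...): 0 8 8 8 1 5 8 1 → sum 39
Total = 70.
70 mod 10 = 0, so the number is valid.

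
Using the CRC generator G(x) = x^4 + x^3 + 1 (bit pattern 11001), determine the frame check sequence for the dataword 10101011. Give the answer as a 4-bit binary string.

Append 4 zeros: 101010110000. Divide by 11001 (XOR where the leading bit is 1):
  pos 0: 10101 XOR 11001 = 01100
  pos 1: 11000 XOR 11001 = 00001
  pos 5: 11100 XOR 11001 = 00101
  pos 7: 10100 XOR 11001 = 01101
Remainder (last 4 bits) = 1101. This is the CRC / FCS.

1101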